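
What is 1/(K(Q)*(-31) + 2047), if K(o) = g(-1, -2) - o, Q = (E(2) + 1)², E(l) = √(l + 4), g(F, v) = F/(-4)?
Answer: 36100/81081601 - 992*√6/81081601 ≈ 0.00041526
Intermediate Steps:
g(F, v) = -F/4 (g(F, v) = F*(-¼) = -F/4)
E(l) = √(4 + l)
Q = (1 + √6)² (Q = (√(4 + 2) + 1)² = (√6 + 1)² = (1 + √6)² ≈ 11.899)
K(o) = ¼ - o (K(o) = -¼*(-1) - o = ¼ - o)
1/(K(Q)*(-31) + 2047) = 1/((¼ - (1 + √6)²)*(-31) + 2047) = 1/((-31/4 + 31*(1 + √6)²) + 2047) = 1/(8157/4 + 31*(1 + √6)²)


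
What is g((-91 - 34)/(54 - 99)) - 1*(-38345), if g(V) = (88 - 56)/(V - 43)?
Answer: 6940301/181 ≈ 38344.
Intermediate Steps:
g(V) = 32/(-43 + V)
g((-91 - 34)/(54 - 99)) - 1*(-38345) = 32/(-43 + (-91 - 34)/(54 - 99)) - 1*(-38345) = 32/(-43 - 125/(-45)) + 38345 = 32/(-43 - 125*(-1/45)) + 38345 = 32/(-43 + 25/9) + 38345 = 32/(-362/9) + 38345 = 32*(-9/362) + 38345 = -144/181 + 38345 = 6940301/181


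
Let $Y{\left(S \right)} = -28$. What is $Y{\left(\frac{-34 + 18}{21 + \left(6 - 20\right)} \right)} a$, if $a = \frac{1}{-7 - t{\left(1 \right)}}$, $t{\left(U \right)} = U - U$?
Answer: $4$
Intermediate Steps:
$t{\left(U \right)} = 0$
$a = - \frac{1}{7}$ ($a = \frac{1}{-7 - 0} = \frac{1}{-7 + 0} = \frac{1}{-7} = - \frac{1}{7} \approx -0.14286$)
$Y{\left(\frac{-34 + 18}{21 + \left(6 - 20\right)} \right)} a = \left(-28\right) \left(- \frac{1}{7}\right) = 4$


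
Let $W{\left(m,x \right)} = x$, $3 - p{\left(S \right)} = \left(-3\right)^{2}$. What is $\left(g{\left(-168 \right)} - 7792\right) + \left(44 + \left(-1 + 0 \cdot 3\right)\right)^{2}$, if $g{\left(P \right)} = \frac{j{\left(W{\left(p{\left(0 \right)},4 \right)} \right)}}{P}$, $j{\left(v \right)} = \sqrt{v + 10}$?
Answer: $-5943 - \frac{\sqrt{14}}{168} \approx -5943.0$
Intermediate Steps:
$p{\left(S \right)} = -6$ ($p{\left(S \right)} = 3 - \left(-3\right)^{2} = 3 - 9 = -6$)
$j{\left(v \right)} = \sqrt{10 + v}$
$g{\left(P \right)} = \frac{\sqrt{14}}{P}$ ($g{\left(P \right)} = \frac{\sqrt{10 + 4}}{P} = \frac{\sqrt{14}}{P}$)
$\left(g{\left(-168 \right)} - 7792\right) + \left(44 + \left(-1 + 0 \cdot 3\right)\right)^{2} = \left(\frac{\sqrt{14}}{-168} - 7792\right) + \left(44 + \left(-1 + 0 \cdot 3\right)\right)^{2} = \left(\sqrt{14} \left(- \frac{1}{168}\right) - 7792\right) + \left(44 + \left(-1 + 0\right)\right)^{2} = \left(- \frac{\sqrt{14}}{168} - 7792\right) + \left(44 - 1\right)^{2} = \left(-7792 - \frac{\sqrt{14}}{168}\right) + 43^{2} = \left(-7792 - \frac{\sqrt{14}}{168}\right) + 1849 = -5943 - \frac{\sqrt{14}}{168}$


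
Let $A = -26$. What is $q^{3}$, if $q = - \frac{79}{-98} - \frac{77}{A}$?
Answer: $\frac{13824000000}{258474853} \approx 53.483$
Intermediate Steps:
$q = \frac{2400}{637}$ ($q = - \frac{79}{-98} - \frac{77}{-26} = \left(-79\right) \left(- \frac{1}{98}\right) - - \frac{77}{26} = \frac{79}{98} + \frac{77}{26} = \frac{2400}{637} \approx 3.7677$)
$q^{3} = \left(\frac{2400}{637}\right)^{3} = \frac{13824000000}{258474853}$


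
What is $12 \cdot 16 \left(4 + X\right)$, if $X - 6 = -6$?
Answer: $768$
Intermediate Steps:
$X = 0$ ($X = 6 - 6 = 0$)
$12 \cdot 16 \left(4 + X\right) = 12 \cdot 16 \left(4 + 0\right) = 192 \cdot 4 = 768$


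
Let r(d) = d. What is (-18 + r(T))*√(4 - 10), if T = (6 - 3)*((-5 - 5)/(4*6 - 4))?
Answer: -39*I*√6/2 ≈ -47.765*I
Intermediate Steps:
T = -3/2 (T = 3*(-10/(24 - 4)) = 3*(-10/20) = 3*(-10*1/20) = 3*(-½) = -3/2 ≈ -1.5000)
(-18 + r(T))*√(4 - 10) = (-18 - 3/2)*√(4 - 10) = -39*I*√6/2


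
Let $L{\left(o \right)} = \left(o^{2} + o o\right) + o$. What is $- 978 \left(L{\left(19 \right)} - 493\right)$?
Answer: $-242544$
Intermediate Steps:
$L{\left(o \right)} = o + 2 o^{2}$ ($L{\left(o \right)} = \left(o^{2} + o^{2}\right) + o = 2 o^{2} + o = o + 2 o^{2}$)
$- 978 \left(L{\left(19 \right)} - 493\right) = - 978 \left(19 \left(1 + 2 \cdot 19\right) - 493\right) = - 978 \left(19 \left(1 + 38\right) - 493\right) = - 978 \left(19 \cdot 39 - 493\right) = - 978 \left(741 - 493\right) = \left(-978\right) 248 = -242544$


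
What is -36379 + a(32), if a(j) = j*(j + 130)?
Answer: -31195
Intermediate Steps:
a(j) = j*(130 + j)
-36379 + a(32) = -36379 + 32*(130 + 32) = -36379 + 32*162 = -36379 + 5184 = -31195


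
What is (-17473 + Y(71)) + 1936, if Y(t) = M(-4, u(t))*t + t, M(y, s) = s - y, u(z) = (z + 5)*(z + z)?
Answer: 751050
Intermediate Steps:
u(z) = 2*z*(5 + z) (u(z) = (5 + z)*(2*z) = 2*z*(5 + z))
Y(t) = t + t*(4 + 2*t*(5 + t)) (Y(t) = (2*t*(5 + t) - 1*(-4))*t + t = (2*t*(5 + t) + 4)*t + t = (4 + 2*t*(5 + t))*t + t = t*(4 + 2*t*(5 + t)) + t = t + t*(4 + 2*t*(5 + t)))
(-17473 + Y(71)) + 1936 = (-17473 + 71*(5 + 2*71*(5 + 71))) + 1936 = (-17473 + 71*(5 + 2*71*76)) + 1936 = (-17473 + 71*(5 + 10792)) + 1936 = (-17473 + 71*10797) + 1936 = (-17473 + 766587) + 1936 = 749114 + 1936 = 751050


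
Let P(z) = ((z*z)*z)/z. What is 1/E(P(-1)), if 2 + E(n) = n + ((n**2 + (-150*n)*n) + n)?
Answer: -1/149 ≈ -0.0067114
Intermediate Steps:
P(z) = z**2 (P(z) = (z**2*z)/z = z**3/z = z**2)
E(n) = -2 - 149*n**2 + 2*n (E(n) = -2 + (n + ((n**2 + (-150*n)*n) + n)) = -2 + (n + ((n**2 - 150*n**2) + n)) = -2 + (n + (-149*n**2 + n)) = -2 + (n + (n - 149*n**2)) = -2 + (-149*n**2 + 2*n) = -2 - 149*n**2 + 2*n)
1/E(P(-1)) = 1/(-2 - 149*((-1)**2)**2 + 2*(-1)**2) = 1/(-2 - 149*1**2 + 2*1) = 1/(-2 - 149*1 + 2) = 1/(-2 - 149 + 2) = 1/(-149) = -1/149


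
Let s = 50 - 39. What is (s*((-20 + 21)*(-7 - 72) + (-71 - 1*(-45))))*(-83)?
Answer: 95865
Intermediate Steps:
s = 11
(s*((-20 + 21)*(-7 - 72) + (-71 - 1*(-45))))*(-83) = (11*((-20 + 21)*(-7 - 72) + (-71 - 1*(-45))))*(-83) = (11*(1*(-79) + (-71 + 45)))*(-83) = (11*(-79 - 26))*(-83) = (11*(-105))*(-83) = -1155*(-83) = 95865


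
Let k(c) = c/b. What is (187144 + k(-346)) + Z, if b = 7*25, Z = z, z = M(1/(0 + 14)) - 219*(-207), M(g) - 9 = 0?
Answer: 40684704/175 ≈ 2.3248e+5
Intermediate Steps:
M(g) = 9 (M(g) = 9 + 0 = 9)
z = 45342 (z = 9 - 219*(-207) = 9 + 45333 = 45342)
Z = 45342
b = 175
k(c) = c/175
(187144 + k(-346)) + Z = (187144 + (1/175)*(-346)) + 45342 = (187144 - 346/175) + 45342 = 32749854/175 + 45342 = 40684704/175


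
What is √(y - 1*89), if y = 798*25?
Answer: √19861 ≈ 140.93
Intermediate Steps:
y = 19950
√(y - 1*89) = √(19950 - 1*89) = √(19950 - 89) = √19861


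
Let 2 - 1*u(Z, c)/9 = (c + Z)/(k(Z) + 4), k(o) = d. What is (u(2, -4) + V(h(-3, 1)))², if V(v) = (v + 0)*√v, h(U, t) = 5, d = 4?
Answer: 8561/16 + 405*√5/2 ≈ 987.87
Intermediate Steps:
k(o) = 4
u(Z, c) = 18 - 9*Z/8 - 9*c/8 (u(Z, c) = 18 - 9*(c + Z)/(4 + 4) = 18 - 9*(Z + c)/8 = 18 - 9*(Z/8 + c/8) = 18 + (-9*Z/8 - 9*c/8) = 18 - 9*Z/8 - 9*c/8)
V(v) = v^(3/2) (V(v) = v*√v = v^(3/2))
(u(2, -4) + V(h(-3, 1)))² = ((18 - 9/8*2 - 9/8*(-4)) + 5^(3/2))² = ((18 - 9/4 + 9/2) + 5*√5)² = (81/4 + 5*√5)²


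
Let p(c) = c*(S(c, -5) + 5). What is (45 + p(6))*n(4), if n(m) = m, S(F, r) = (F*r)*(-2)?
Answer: 1740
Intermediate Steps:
S(F, r) = -2*F*r
p(c) = c*(5 + 10*c) (p(c) = c*(-2*c*(-5) + 5) = c*(10*c + 5) = c*(5 + 10*c))
(45 + p(6))*n(4) = (45 + 5*6*(1 + 2*6))*4 = (45 + 5*6*(1 + 12))*4 = (45 + 5*6*13)*4 = (45 + 390)*4 = 435*4 = 1740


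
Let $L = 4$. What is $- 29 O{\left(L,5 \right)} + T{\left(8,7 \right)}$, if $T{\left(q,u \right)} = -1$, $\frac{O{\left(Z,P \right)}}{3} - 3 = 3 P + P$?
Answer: $-2002$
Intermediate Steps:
$O{\left(Z,P \right)} = 9 + 12 P$ ($O{\left(Z,P \right)} = 9 + 3 \left(3 P + P\right) = 9 + 3 \cdot 4 P = 9 + 12 P$)
$- 29 O{\left(L,5 \right)} + T{\left(8,7 \right)} = - 29 \left(9 + 12 \cdot 5\right) - 1 = - 29 \left(9 + 60\right) - 1 = \left(-29\right) 69 - 1 = -2001 - 1 = -2002$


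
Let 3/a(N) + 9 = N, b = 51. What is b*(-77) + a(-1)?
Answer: -39273/10 ≈ -3927.3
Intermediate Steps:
a(N) = 3/(-9 + N)
b*(-77) + a(-1) = 51*(-77) + 3/(-9 - 1) = -3927 + 3/(-10) = -3927 + 3*(-⅒) = -3927 - 3/10 = -39273/10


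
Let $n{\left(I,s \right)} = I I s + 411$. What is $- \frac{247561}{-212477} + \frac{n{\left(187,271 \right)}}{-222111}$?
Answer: $- \frac{1958660632499}{47193478947} \approx -41.503$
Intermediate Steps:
$n{\left(I,s \right)} = 411 + s I^{2}$ ($n{\left(I,s \right)} = I^{2} s + 411 = s I^{2} + 411 = 411 + s I^{2}$)
$- \frac{247561}{-212477} + \frac{n{\left(187,271 \right)}}{-222111} = - \frac{247561}{-212477} + \frac{411 + 271 \cdot 187^{2}}{-222111} = \left(-247561\right) \left(- \frac{1}{212477}\right) + \left(411 + 271 \cdot 34969\right) \left(- \frac{1}{222111}\right) = \frac{247561}{212477} + \left(411 + 9476599\right) \left(- \frac{1}{222111}\right) = \frac{247561}{212477} + 9477010 \left(- \frac{1}{222111}\right) = \frac{247561}{212477} - \frac{9477010}{222111} = - \frac{1958660632499}{47193478947}$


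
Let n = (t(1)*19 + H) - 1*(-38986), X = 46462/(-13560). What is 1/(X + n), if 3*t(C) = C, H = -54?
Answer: 6780/263978669 ≈ 2.5684e-5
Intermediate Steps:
X = -23231/6780 (X = 46462*(-1/13560) = -23231/6780 ≈ -3.4264)
t(C) = C/3
n = 116815/3 (n = (((1/3)*1)*19 - 54) - 1*(-38986) = ((1/3)*19 - 54) + 38986 = (19/3 - 54) + 38986 = -143/3 + 38986 = 116815/3 ≈ 38938.)
1/(X + n) = 1/(-23231/6780 + 116815/3) = 1/(263978669/6780) = 6780/263978669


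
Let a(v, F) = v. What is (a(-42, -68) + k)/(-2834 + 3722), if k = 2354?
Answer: 289/111 ≈ 2.6036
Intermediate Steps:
(a(-42, -68) + k)/(-2834 + 3722) = (-42 + 2354)/(-2834 + 3722) = 2312/888 = 2312*(1/888) = 289/111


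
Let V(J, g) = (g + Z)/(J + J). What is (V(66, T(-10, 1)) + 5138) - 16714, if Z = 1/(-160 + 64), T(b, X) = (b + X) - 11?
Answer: -146692993/12672 ≈ -11576.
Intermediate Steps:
T(b, X) = -11 + X + b (T(b, X) = (X + b) - 11 = -11 + X + b)
Z = -1/96 (Z = 1/(-96) = -1/96 ≈ -0.010417)
V(J, g) = (-1/96 + g)/(2*J) (V(J, g) = (g - 1/96)/(J + J) = (-1/96 + g)/((2*J)) = (-1/96 + g)*(1/(2*J)) = (-1/96 + g)/(2*J))
(V(66, T(-10, 1)) + 5138) - 16714 = ((1/192)*(-1 + 96*(-11 + 1 - 10))/66 + 5138) - 16714 = ((1/192)*(1/66)*(-1 + 96*(-20)) + 5138) - 16714 = ((1/192)*(1/66)*(-1 - 1920) + 5138) - 16714 = ((1/192)*(1/66)*(-1921) + 5138) - 16714 = (-1921/12672 + 5138) - 16714 = 65106815/12672 - 16714 = -146692993/12672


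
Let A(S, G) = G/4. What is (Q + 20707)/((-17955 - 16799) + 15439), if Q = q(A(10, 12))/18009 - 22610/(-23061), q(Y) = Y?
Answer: -955571028424/891291853215 ≈ -1.0721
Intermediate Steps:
A(S, G) = G/4 (A(S, G) = G*(¼) = G/4)
Q = 45250297/46145061 (Q = ((¼)*12)/18009 - 22610/(-23061) = 3*(1/18009) - 22610*(-1/23061) = 1/6003 + 22610/23061 = 45250297/46145061 ≈ 0.98061)
(Q + 20707)/((-17955 - 16799) + 15439) = (45250297/46145061 + 20707)/((-17955 - 16799) + 15439) = 955571028424/(46145061*(-34754 + 15439)) = (955571028424/46145061)/(-19315) = (955571028424/46145061)*(-1/19315) = -955571028424/891291853215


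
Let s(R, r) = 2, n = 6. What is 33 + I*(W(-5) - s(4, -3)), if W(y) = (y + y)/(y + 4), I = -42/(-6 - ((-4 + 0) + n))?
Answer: 75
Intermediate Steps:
I = 21/4 (I = -42/(-6 - ((-4 + 0) + 6)) = -42/(-6 - (-4 + 6)) = -42/(-6 - 1*2) = -42/(-6 - 2) = -42/(-8) = -42*(-1/8) = 21/4 ≈ 5.2500)
W(y) = 2*y/(4 + y) (W(y) = (2*y)/(4 + y) = 2*y/(4 + y))
33 + I*(W(-5) - s(4, -3)) = 33 + 21*(2*(-5)/(4 - 5) - 1*2)/4 = 33 + 21*(2*(-5)/(-1) - 2)/4 = 33 + 21*(2*(-5)*(-1) - 2)/4 = 33 + 21*(10 - 2)/4 = 33 + (21/4)*8 = 33 + 42 = 75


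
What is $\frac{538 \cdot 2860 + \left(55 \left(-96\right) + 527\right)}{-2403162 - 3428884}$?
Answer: $- \frac{1533927}{5832046} \approx -0.26302$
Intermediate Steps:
$\frac{538 \cdot 2860 + \left(55 \left(-96\right) + 527\right)}{-2403162 - 3428884} = \frac{1538680 + \left(-5280 + 527\right)}{-5832046} = \left(1538680 - 4753\right) \left(- \frac{1}{5832046}\right) = 1533927 \left(- \frac{1}{5832046}\right) = - \frac{1533927}{5832046}$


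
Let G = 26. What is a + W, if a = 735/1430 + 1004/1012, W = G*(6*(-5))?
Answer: -5120933/6578 ≈ -778.49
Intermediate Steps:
W = -780 (W = 26*(6*(-5)) = 26*(-30) = -780)
a = 9907/6578 (a = 735*(1/1430) + 1004*(1/1012) = 147/286 + 251/253 = 9907/6578 ≈ 1.5061)
a + W = 9907/6578 - 780 = -5120933/6578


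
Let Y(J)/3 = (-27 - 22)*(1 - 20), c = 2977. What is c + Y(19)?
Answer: 5770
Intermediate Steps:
Y(J) = 2793 (Y(J) = 3*((-27 - 22)*(1 - 20)) = 3*(-49*(-19)) = 3*931 = 2793)
c + Y(19) = 2977 + 2793 = 5770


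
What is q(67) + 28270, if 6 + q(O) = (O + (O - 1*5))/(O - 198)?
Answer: 3702455/131 ≈ 28263.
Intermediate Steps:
q(O) = -6 + (-5 + 2*O)/(-198 + O) (q(O) = -6 + (O + (O - 1*5))/(O - 198) = -6 + (O + (O - 5))/(-198 + O) = -6 + (O + (-5 + O))/(-198 + O) = -6 + (-5 + 2*O)/(-198 + O))
q(67) + 28270 = (1183 - 4*67)/(-198 + 67) + 28270 = (1183 - 268)/(-131) + 28270 = -1/131*915 + 28270 = -915/131 + 28270 = 3702455/131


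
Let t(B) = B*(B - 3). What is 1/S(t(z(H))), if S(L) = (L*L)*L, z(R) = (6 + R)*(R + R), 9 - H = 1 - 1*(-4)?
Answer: 1/233744896000 ≈ 4.2782e-12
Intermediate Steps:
H = 4 (H = 9 - (1 - 1*(-4)) = 9 - (1 + 4) = 9 - 1*5 = 9 - 5 = 4)
z(R) = 2*R*(6 + R) (z(R) = (6 + R)*(2*R) = 2*R*(6 + R))
t(B) = B*(-3 + B)
S(L) = L**3 (S(L) = L**2*L = L**3)
1/S(t(z(H))) = 1/(((2*4*(6 + 4))*(-3 + 2*4*(6 + 4)))**3) = 1/(((2*4*10)*(-3 + 2*4*10))**3) = 1/((80*(-3 + 80))**3) = 1/((80*77)**3) = 1/(6160**3) = 1/233744896000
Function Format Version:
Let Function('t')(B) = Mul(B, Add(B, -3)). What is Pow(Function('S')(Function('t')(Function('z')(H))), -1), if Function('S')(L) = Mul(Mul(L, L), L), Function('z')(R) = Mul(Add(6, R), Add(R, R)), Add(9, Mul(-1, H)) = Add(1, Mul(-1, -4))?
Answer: Rational(1, 233744896000) ≈ 4.2782e-12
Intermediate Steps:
H = 4 (H = Add(9, Mul(-1, Add(1, Mul(-1, -4)))) = Add(9, Mul(-1, Add(1, 4))) = Add(9, Mul(-1, 5)) = Add(9, -5) = 4)
Function('z')(R) = Mul(2, R, Add(6, R)) (Function('z')(R) = Mul(Add(6, R), Mul(2, R)) = Mul(2, R, Add(6, R)))
Function('t')(B) = Mul(B, Add(-3, B))
Function('S')(L) = Pow(L, 3) (Function('S')(L) = Mul(Pow(L, 2), L) = Pow(L, 3))
Pow(Function('S')(Function('t')(Function('z')(H))), -1) = Pow(Pow(Mul(Mul(2, 4, Add(6, 4)), Add(-3, Mul(2, 4, Add(6, 4)))), 3), -1) = Pow(Pow(Mul(Mul(2, 4, 10), Add(-3, Mul(2, 4, 10))), 3), -1) = Pow(Pow(Mul(80, Add(-3, 80)), 3), -1) = Pow(Pow(Mul(80, 77), 3), -1) = Pow(Pow(6160, 3), -1) = Pow(233744896000, -1) = Rational(1, 233744896000)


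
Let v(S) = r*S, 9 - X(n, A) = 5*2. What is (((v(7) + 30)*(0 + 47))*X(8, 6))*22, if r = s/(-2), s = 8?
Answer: -2068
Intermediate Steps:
r = -4 (r = 8/(-2) = 8*(-½) = -4)
X(n, A) = -1 (X(n, A) = 9 - 5*2 = 9 - 1*10 = 9 - 10 = -1)
v(S) = -4*S
(((v(7) + 30)*(0 + 47))*X(8, 6))*22 = (((-4*7 + 30)*(0 + 47))*(-1))*22 = (((-28 + 30)*47)*(-1))*22 = ((2*47)*(-1))*22 = (94*(-1))*22 = -94*22 = -2068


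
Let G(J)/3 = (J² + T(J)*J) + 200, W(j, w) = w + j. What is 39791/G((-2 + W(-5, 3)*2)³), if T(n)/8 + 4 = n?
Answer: 39791/1281048 ≈ 0.031061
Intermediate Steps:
T(n) = -32 + 8*n
W(j, w) = j + w
G(J) = 600 + 3*J² + 3*J*(-32 + 8*J) (G(J) = 3*((J² + (-32 + 8*J)*J) + 200) = 3*((J² + J*(-32 + 8*J)) + 200) = 3*(200 + J² + J*(-32 + 8*J)) = 600 + 3*J² + 3*J*(-32 + 8*J))
39791/G((-2 + W(-5, 3)*2)³) = 39791/(600 - 96*(-2 + (-5 + 3)*2)³ + 27*((-2 + (-5 + 3)*2)³)²) = 39791/(600 - 96*(-2 - 2*2)³ + 27*((-2 - 2*2)³)²) = 39791/(600 - 96*(-2 - 4)³ + 27*((-2 - 4)³)²) = 39791/(600 - 96*(-6)³ + 27*((-6)³)²) = 39791/(600 - 96*(-216) + 27*(-216)²) = 39791/(600 + 20736 + 27*46656) = 39791/(600 + 20736 + 1259712) = 39791/1281048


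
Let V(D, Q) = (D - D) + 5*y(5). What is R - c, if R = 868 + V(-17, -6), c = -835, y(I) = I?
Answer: 1728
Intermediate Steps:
V(D, Q) = 25 (V(D, Q) = (D - D) + 5*5 = 0 + 25 = 25)
R = 893 (R = 868 + 25 = 893)
R - c = 893 - 1*(-835) = 893 + 835 = 1728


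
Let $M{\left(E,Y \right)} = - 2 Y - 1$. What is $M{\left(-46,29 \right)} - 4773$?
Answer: $-4832$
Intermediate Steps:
$M{\left(E,Y \right)} = -1 - 2 Y$
$M{\left(-46,29 \right)} - 4773 = \left(-1 - 58\right) - 4773 = -59 - 4773 = -4832$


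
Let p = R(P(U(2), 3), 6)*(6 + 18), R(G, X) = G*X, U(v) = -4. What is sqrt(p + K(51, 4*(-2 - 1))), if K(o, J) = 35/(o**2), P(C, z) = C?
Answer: I*sqrt(1498141)/51 ≈ 24.0*I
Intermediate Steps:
K(o, J) = 35/o**2
p = -576 (p = (-4*6)*(6 + 18) = -24*24 = -576)
sqrt(p + K(51, 4*(-2 - 1))) = sqrt(-576 + 35/51**2) = sqrt(-576 + 35*(1/2601)) = sqrt(-576 + 35/2601) = sqrt(-1498141/2601) = I*sqrt(1498141)/51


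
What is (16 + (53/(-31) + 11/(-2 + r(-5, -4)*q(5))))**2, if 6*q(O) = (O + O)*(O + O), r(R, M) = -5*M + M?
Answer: 124443145225/605848996 ≈ 205.40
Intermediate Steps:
r(R, M) = -4*M
q(O) = 2*O**2/3 (q(O) = ((O + O)*(O + O))/6 = ((2*O)*(2*O))/6 = (4*O**2)/6 = 2*O**2/3)
(16 + (53/(-31) + 11/(-2 + r(-5, -4)*q(5))))**2 = (16 + (53/(-31) + 11/(-2 + (-4*(-4))*((2/3)*5**2))))**2 = (16 + (53*(-1/31) + 11/(-2 + 16*((2/3)*25))))**2 = (16 + (-53/31 + 11/(-2 + 16*(50/3))))**2 = (16 + (-53/31 + 11/(-2 + 800/3)))**2 = (16 + (-53/31 + 11/(794/3)))**2 = (16 + (-53/31 + 11*(3/794)))**2 = (16 + (-53/31 + 33/794))**2 = (16 - 41059/24614)**2 = (352765/24614)**2 = 124443145225/605848996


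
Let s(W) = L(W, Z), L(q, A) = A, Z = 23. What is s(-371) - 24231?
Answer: -24208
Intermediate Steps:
s(W) = 23
s(-371) - 24231 = 23 - 24231 = -24208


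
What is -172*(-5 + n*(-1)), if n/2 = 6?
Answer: 2924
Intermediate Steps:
n = 12 (n = 2*6 = 12)
-172*(-5 + n*(-1)) = -172*(-5 + 12*(-1)) = -172*(-5 - 12) = -172*(-17) = 2924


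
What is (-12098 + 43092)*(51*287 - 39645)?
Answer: -775097952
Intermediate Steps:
(-12098 + 43092)*(51*287 - 39645) = 30994*(14637 - 39645) = 30994*(-25008) = -775097952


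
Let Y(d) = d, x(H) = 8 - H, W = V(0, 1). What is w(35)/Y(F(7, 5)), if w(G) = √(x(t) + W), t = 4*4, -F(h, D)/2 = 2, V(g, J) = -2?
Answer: -I*√10/4 ≈ -0.79057*I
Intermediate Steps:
F(h, D) = -4 (F(h, D) = -2*2 = -4)
W = -2
t = 16
w(G) = I*√10 (w(G) = √((8 - 1*16) - 2) = √((8 - 16) - 2) = √(-8 - 2) = √(-10) = I*√10)
w(35)/Y(F(7, 5)) = (I*√10)/(-4) = (I*√10)*(-¼) = -I*√10/4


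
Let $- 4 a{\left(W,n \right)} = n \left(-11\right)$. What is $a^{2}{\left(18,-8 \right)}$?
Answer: $484$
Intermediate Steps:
$a{\left(W,n \right)} = \frac{11 n}{4}$ ($a{\left(W,n \right)} = - \frac{n \left(-11\right)}{4} = - \frac{\left(-11\right) n}{4} = \frac{11 n}{4}$)
$a^{2}{\left(18,-8 \right)} = \left(\frac{11}{4} \left(-8\right)\right)^{2} = \left(-22\right)^{2} = 484$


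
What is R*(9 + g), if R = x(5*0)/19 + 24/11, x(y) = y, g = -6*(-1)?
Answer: 360/11 ≈ 32.727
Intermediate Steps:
g = 6
R = 24/11 (R = (5*0)/19 + 24/11 = 0*(1/19) + 24*(1/11) = 0 + 24/11 = 24/11 ≈ 2.1818)
R*(9 + g) = 24*(9 + 6)/11 = (24/11)*15 = 360/11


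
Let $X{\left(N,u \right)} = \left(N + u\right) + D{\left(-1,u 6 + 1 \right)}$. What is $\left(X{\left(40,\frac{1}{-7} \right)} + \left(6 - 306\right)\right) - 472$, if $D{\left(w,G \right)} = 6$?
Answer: $- \frac{5083}{7} \approx -726.14$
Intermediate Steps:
$X{\left(N,u \right)} = 6 + N + u$ ($X{\left(N,u \right)} = \left(N + u\right) + 6 = 6 + N + u$)
$\left(X{\left(40,\frac{1}{-7} \right)} + \left(6 - 306\right)\right) - 472 = \left(\left(6 + 40 + \frac{1}{-7}\right) + \left(6 - 306\right)\right) - 472 = \left(\left(6 + 40 - \frac{1}{7}\right) + \left(6 - 306\right)\right) - 472 = \left(\frac{321}{7} - 300\right) - 472 = - \frac{1779}{7} - 472 = - \frac{5083}{7}$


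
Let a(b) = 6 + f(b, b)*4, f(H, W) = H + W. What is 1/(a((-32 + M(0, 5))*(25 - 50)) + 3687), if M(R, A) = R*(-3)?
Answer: 1/10093 ≈ 9.9079e-5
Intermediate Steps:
M(R, A) = -3*R
a(b) = 6 + 8*b (a(b) = 6 + (b + b)*4 = 6 + (2*b)*4 = 6 + 8*b)
1/(a((-32 + M(0, 5))*(25 - 50)) + 3687) = 1/((6 + 8*((-32 - 3*0)*(25 - 50))) + 3687) = 1/((6 + 8*((-32 + 0)*(-25))) + 3687) = 1/((6 + 8*(-32*(-25))) + 3687) = 1/((6 + 8*800) + 3687) = 1/((6 + 6400) + 3687) = 1/(6406 + 3687) = 1/10093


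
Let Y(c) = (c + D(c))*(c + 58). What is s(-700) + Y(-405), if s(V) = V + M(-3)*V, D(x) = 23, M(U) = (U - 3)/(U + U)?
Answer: 131154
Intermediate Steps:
M(U) = (-3 + U)/(2*U) (M(U) = (-3 + U)/((2*U)) = (-3 + U)*(1/(2*U)) = (-3 + U)/(2*U))
s(V) = 2*V (s(V) = V + ((½)*(-3 - 3)/(-3))*V = V + ((½)*(-⅓)*(-6))*V = V + 1*V = V + V = 2*V)
Y(c) = (23 + c)*(58 + c) (Y(c) = (c + 23)*(c + 58) = (23 + c)*(58 + c))
s(-700) + Y(-405) = 2*(-700) + (1334 + (-405)² + 81*(-405)) = -1400 + (1334 + 164025 - 32805) = -1400 + 132554 = 131154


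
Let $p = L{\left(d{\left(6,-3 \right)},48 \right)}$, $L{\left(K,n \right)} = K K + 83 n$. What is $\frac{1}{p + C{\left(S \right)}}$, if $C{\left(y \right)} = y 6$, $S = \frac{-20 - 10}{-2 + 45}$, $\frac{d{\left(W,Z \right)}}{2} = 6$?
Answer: $\frac{43}{177324} \approx 0.00024249$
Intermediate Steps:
$d{\left(W,Z \right)} = 12$ ($d{\left(W,Z \right)} = 2 \cdot 6 = 12$)
$S = - \frac{30}{43} \approx -0.69767$
$C{\left(y \right)} = 6 y$
$L{\left(K,n \right)} = K^{2} + 83 n$
$p = 4128$ ($p = 12^{2} + 83 \cdot 48 = 144 + 3984 = 4128$)
$\frac{1}{p + C{\left(S \right)}} = \frac{1}{4128 + 6 \left(- \frac{30}{43}\right)} = \frac{1}{4128 - \frac{180}{43}} = \frac{1}{\frac{177324}{43}} = \frac{43}{177324}$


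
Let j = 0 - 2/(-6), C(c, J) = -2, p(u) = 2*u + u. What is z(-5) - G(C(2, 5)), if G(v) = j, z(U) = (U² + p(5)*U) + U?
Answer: -166/3 ≈ -55.333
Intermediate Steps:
p(u) = 3*u
j = ⅓ (j = 0 - 2*(-⅙) = 0 + ⅓ = ⅓ ≈ 0.33333)
z(U) = U² + 16*U (z(U) = (U² + (3*5)*U) + U = (U² + 15*U) + U = U² + 16*U)
G(v) = ⅓
z(-5) - G(C(2, 5)) = -5*(16 - 5) - 1*⅓ = -5*11 - ⅓ = -55 - ⅓ = -166/3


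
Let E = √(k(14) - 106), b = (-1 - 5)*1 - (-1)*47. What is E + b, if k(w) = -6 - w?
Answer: 41 + 3*I*√14 ≈ 41.0 + 11.225*I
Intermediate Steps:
b = 41 (b = -6*1 - 1*(-47) = -6 + 47 = 41)
E = 3*I*√14 (E = √((-6 - 1*14) - 106) = √((-6 - 14) - 106) = √(-20 - 106) = √(-126) = 3*I*√14 ≈ 11.225*I)
E + b = 3*I*√14 + 41 = 41 + 3*I*√14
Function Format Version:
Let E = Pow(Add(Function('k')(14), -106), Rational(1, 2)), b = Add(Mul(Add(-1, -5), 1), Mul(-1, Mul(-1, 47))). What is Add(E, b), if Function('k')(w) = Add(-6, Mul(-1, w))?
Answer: Add(41, Mul(3, I, Pow(14, Rational(1, 2)))) ≈ Add(41.000, Mul(11.225, I))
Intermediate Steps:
b = 41 (b = Add(Mul(-6, 1), Mul(-1, -47)) = Add(-6, 47) = 41)
E = Mul(3, I, Pow(14, Rational(1, 2))) (E = Pow(Add(Add(-6, Mul(-1, 14)), -106), Rational(1, 2)) = Pow(Add(Add(-6, -14), -106), Rational(1, 2)) = Pow(Add(-20, -106), Rational(1, 2)) = Pow(-126, Rational(1, 2)) = Mul(3, I, Pow(14, Rational(1, 2))) ≈ Mul(11.225, I))
Add(E, b) = Add(Mul(3, I, Pow(14, Rational(1, 2))), 41) = Add(41, Mul(3, I, Pow(14, Rational(1, 2))))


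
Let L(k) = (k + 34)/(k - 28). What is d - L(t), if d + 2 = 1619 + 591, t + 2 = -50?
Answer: 88311/40 ≈ 2207.8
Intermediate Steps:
t = -52 (t = -2 - 50 = -52)
d = 2208 (d = -2 + (1619 + 591) = -2 + 2210 = 2208)
L(k) = (34 + k)/(-28 + k)
d - L(t) = 2208 - (34 - 52)/(-28 - 52) = 2208 - (-18)/(-80) = 2208 - (-1)*(-18)/80 = 2208 - 1*9/40 = 2208 - 9/40 = 88311/40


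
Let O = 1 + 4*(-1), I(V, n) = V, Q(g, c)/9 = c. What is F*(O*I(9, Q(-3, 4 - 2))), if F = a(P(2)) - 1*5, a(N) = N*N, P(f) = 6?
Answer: -837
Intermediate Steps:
a(N) = N²
Q(g, c) = 9*c
F = 31 (F = 6² - 1*5 = 36 - 5 = 31)
O = -3 (O = 1 - 4 = -3)
F*(O*I(9, Q(-3, 4 - 2))) = 31*(-3*9) = 31*(-27) = -837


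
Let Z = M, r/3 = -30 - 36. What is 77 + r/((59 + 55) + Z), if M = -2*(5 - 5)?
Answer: 1430/19 ≈ 75.263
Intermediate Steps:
r = -198 (r = 3*(-30 - 36) = 3*(-66) = -198)
M = 0 (M = -2*0 = 0)
Z = 0
77 + r/((59 + 55) + Z) = 77 - 198/((59 + 55) + 0) = 77 - 198/(114 + 0) = 77 - 198/114 = 77 + (1/114)*(-198) = 77 - 33/19 = 1430/19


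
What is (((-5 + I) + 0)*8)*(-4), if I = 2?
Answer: 96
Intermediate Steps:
(((-5 + I) + 0)*8)*(-4) = (((-5 + 2) + 0)*8)*(-4) = ((-3 + 0)*8)*(-4) = -3*8*(-4) = -24*(-4) = 96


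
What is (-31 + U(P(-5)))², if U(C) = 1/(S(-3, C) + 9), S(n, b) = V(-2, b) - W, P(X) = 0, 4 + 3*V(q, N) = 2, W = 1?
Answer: 461041/484 ≈ 952.56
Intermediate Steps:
V(q, N) = -⅔ (V(q, N) = -4/3 + (⅓)*2 = -4/3 + ⅔ = -⅔)
S(n, b) = -5/3 (S(n, b) = -⅔ - 1*1 = -⅔ - 1 = -5/3)
U(C) = 3/22 (U(C) = 1/(-5/3 + 9) = 1/(22/3) = 3/22)
(-31 + U(P(-5)))² = (-31 + 3/22)² = (-679/22)² = 461041/484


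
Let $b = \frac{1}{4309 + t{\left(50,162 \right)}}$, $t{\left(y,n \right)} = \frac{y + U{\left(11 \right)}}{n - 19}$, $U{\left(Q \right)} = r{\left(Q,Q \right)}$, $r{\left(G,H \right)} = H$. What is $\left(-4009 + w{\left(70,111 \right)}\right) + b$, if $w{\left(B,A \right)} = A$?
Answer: $- \frac{2402134561}{616248} \approx -3898.0$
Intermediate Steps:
$U{\left(Q \right)} = Q$
$t{\left(y,n \right)} = \frac{11 + y}{-19 + n}$ ($t{\left(y,n \right)} = \frac{y + 11}{n - 19} = \frac{11 + y}{-19 + n}$)
$b = \frac{143}{616248}$ ($b = \frac{1}{4309 + \frac{11 + 50}{-19 + 162}} = \frac{1}{4309 + \frac{1}{143} \cdot 61} = \frac{1}{4309 + \frac{61}{143}} = \frac{1}{\frac{616248}{143}} = \frac{143}{616248} \approx 0.00023205$)
$\left(-4009 + w{\left(70,111 \right)}\right) + b = \left(-4009 + 111\right) + \frac{143}{616248} = -3898 + \frac{143}{616248} = - \frac{2402134561}{616248}$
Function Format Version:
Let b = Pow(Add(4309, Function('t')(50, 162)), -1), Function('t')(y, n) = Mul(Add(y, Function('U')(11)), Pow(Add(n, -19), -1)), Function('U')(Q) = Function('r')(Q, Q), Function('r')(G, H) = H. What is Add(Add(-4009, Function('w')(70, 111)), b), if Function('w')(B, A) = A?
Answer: Rational(-2402134561, 616248) ≈ -3898.0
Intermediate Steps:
Function('U')(Q) = Q
Function('t')(y, n) = Mul(Pow(Add(-19, n), -1), Add(11, y)) (Function('t')(y, n) = Mul(Add(y, 11), Pow(Add(n, -19), -1)) = Mul(Add(11, y), Pow(Add(-19, n), -1)) = Mul(Pow(Add(-19, n), -1), Add(11, y)))
b = Rational(143, 616248) (b = Pow(Add(4309, Mul(Pow(Add(-19, 162), -1), Add(11, 50))), -1) = Pow(Add(4309, Mul(Pow(143, -1), 61)), -1) = Pow(Add(4309, Mul(Rational(1, 143), 61)), -1) = Pow(Add(4309, Rational(61, 143)), -1) = Pow(Rational(616248, 143), -1) = Rational(143, 616248) ≈ 0.00023205)
Add(Add(-4009, Function('w')(70, 111)), b) = Add(Add(-4009, 111), Rational(143, 616248)) = Add(-3898, Rational(143, 616248)) = Rational(-2402134561, 616248)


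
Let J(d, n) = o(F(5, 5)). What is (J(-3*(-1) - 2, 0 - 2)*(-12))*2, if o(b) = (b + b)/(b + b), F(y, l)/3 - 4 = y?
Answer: -24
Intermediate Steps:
F(y, l) = 12 + 3*y
o(b) = 1 (o(b) = (2*b)/((2*b)) = (2*b)*(1/(2*b)) = 1)
J(d, n) = 1
(J(-3*(-1) - 2, 0 - 2)*(-12))*2 = (1*(-12))*2 = -12*2 = -24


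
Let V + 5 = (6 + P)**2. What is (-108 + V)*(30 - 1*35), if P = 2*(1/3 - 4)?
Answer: 5005/9 ≈ 556.11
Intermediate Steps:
P = -22/3 (P = 2*(1/3 - 4) = 2*(-11/3) = -22/3 ≈ -7.3333)
V = -29/9 (V = -5 + (6 - 22/3)**2 = -5 + (-4/3)**2 = -5 + 16/9 = -29/9 ≈ -3.2222)
(-108 + V)*(30 - 1*35) = (-108 - 29/9)*(30 - 1*35) = -1001*(30 - 35)/9 = -1001/9*(-5) = 5005/9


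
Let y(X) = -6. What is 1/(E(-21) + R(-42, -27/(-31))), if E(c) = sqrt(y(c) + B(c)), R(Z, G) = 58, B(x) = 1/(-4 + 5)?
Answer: 58/3369 - I*sqrt(5)/3369 ≈ 0.017216 - 0.00066372*I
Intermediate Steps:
B(x) = 1 (B(x) = 1/1 = 1)
E(c) = I*sqrt(5) (E(c) = sqrt(-6 + 1) = sqrt(-5) = I*sqrt(5))
1/(E(-21) + R(-42, -27/(-31))) = 1/(I*sqrt(5) + 58) = 1/(58 + I*sqrt(5))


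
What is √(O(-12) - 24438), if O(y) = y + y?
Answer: 9*I*√302 ≈ 156.4*I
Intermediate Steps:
O(y) = 2*y
√(O(-12) - 24438) = √(2*(-12) - 24438) = √(-24 - 24438) = √(-24462) = 9*I*√302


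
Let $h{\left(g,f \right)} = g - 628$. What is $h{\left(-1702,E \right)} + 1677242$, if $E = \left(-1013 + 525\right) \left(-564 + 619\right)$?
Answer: $1674912$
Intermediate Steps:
$E = -26840$ ($E = \left(-488\right) 55 = -26840$)
$h{\left(g,f \right)} = -628 + g$ ($h{\left(g,f \right)} = g - 628 = -628 + g$)
$h{\left(-1702,E \right)} + 1677242 = \left(-628 - 1702\right) + 1677242 = -2330 + 1677242 = 1674912$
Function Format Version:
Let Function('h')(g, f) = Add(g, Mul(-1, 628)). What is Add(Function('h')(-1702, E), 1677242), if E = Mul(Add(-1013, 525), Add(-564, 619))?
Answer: 1674912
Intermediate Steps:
E = -26840 (E = Mul(-488, 55) = -26840)
Function('h')(g, f) = Add(-628, g) (Function('h')(g, f) = Add(g, -628) = Add(-628, g))
Add(Function('h')(-1702, E), 1677242) = Add(Add(-628, -1702), 1677242) = Add(-2330, 1677242) = 1674912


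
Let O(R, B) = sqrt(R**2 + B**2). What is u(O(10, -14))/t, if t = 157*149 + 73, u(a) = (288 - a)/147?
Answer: 16/191639 - sqrt(74)/1724751 ≈ 7.8503e-5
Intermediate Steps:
O(R, B) = sqrt(B**2 + R**2)
u(a) = 96/49 - a/147 (u(a) = (288 - a)*(1/147) = 96/49 - a/147)
t = 23466 (t = 23393 + 73 = 23466)
u(O(10, -14))/t = (96/49 - sqrt((-14)**2 + 10**2)/147)/23466 = (96/49 - sqrt(196 + 100)/147)*(1/23466) = (96/49 - 2*sqrt(74)/147)*(1/23466) = 16/191639 - sqrt(74)/1724751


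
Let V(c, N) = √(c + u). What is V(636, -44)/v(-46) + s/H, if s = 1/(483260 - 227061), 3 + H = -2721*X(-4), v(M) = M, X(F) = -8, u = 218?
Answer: 1/5576171235 - √854/46 ≈ -0.63529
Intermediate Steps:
H = 21765 (H = -3 - 2721*(-8) = -3 + 21768 = 21765)
s = 1/256199 ≈ 3.9032e-6
V(c, N) = √(218 + c) (V(c, N) = √(c + 218) = √(218 + c))
V(636, -44)/v(-46) + s/H = √(218 + 636)/(-46) + (1/256199)/21765 = √854*(-1/46) + (1/256199)*(1/21765) = -√854/46 + 1/5576171235 = 1/5576171235 - √854/46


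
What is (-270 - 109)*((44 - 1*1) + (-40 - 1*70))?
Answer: 25393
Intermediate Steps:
(-270 - 109)*((44 - 1*1) + (-40 - 1*70)) = -379*((44 - 1) + (-40 - 70)) = -379*(43 - 110) = -379*(-67) = 25393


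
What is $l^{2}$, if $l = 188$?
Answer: $35344$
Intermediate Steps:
$l^{2} = 188^{2} = 35344$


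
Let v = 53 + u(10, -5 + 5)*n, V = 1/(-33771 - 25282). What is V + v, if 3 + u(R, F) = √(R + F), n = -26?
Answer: 7735942/59053 - 26*√10 ≈ 48.781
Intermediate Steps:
u(R, F) = -3 + √(F + R) (u(R, F) = -3 + √(R + F) = -3 + √(F + R))
V = -1/59053 (V = 1/(-59053) = -1/59053 ≈ -1.6934e-5)
v = 131 - 26*√10 (v = 53 + (-3 + √((-5 + 5) + 10))*(-26) = 53 + (-3 + √(0 + 10))*(-26) = 53 + (-3 + √10)*(-26) = 53 + (78 - 26*√10) = 131 - 26*√10 ≈ 48.781)
V + v = -1/59053 + (131 - 26*√10) = 7735942/59053 - 26*√10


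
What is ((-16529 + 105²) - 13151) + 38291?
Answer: 19636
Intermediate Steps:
((-16529 + 105²) - 13151) + 38291 = ((-16529 + 11025) - 13151) + 38291 = (-5504 - 13151) + 38291 = -18655 + 38291 = 19636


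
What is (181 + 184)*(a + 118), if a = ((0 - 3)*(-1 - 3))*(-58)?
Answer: -210970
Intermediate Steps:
a = -696 (a = -3*(-4)*(-58) = 12*(-58) = -696)
(181 + 184)*(a + 118) = (181 + 184)*(-696 + 118) = 365*(-578) = -210970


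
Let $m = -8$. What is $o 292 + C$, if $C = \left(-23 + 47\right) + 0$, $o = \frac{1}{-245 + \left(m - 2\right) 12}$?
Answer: $\frac{116}{5} \approx 23.2$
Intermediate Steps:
$o = - \frac{1}{365}$ ($o = \frac{1}{-245 + \left(-8 - 2\right) 12} = \frac{1}{-245 - 120} = \frac{1}{-365} = - \frac{1}{365} \approx -0.0027397$)
$C = 24$ ($C = 24 + 0 = 24$)
$o 292 + C = \left(- \frac{1}{365}\right) 292 + 24 = - \frac{4}{5} + 24 = \frac{116}{5}$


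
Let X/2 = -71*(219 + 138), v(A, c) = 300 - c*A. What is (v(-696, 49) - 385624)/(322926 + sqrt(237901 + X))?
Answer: -113418069720/104281014269 + 351220*sqrt(187207)/104281014269 ≈ -1.0862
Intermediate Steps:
v(A, c) = 300 - A*c
X = -50694 (X = 2*(-71*(219 + 138)) = 2*(-71*357) = 2*(-25347) = -50694)
(v(-696, 49) - 385624)/(322926 + sqrt(237901 + X)) = ((300 - 1*(-696)*49) - 385624)/(322926 + sqrt(237901 - 50694)) = ((300 + 34104) - 385624)/(322926 + sqrt(187207)) = (34404 - 385624)/(322926 + sqrt(187207)) = -351220/(322926 + sqrt(187207))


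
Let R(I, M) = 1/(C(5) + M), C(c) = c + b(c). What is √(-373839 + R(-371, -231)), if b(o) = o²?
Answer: 158*I*√605010/201 ≈ 611.42*I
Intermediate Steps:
C(c) = c + c²
R(I, M) = 1/(30 + M) (R(I, M) = 1/(5*(1 + 5) + M) = 1/(5*6 + M) = 1/(30 + M))
√(-373839 + R(-371, -231)) = √(-373839 + 1/(30 - 231)) = √(-373839 + 1/(-201)) = √(-373839 - 1/201) = √(-75141640/201) = 158*I*√605010/201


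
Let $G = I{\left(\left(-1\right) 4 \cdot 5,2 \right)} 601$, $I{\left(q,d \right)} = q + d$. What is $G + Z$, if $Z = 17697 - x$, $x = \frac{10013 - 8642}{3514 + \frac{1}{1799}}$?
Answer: $\frac{14494806148}{2107229} \approx 6878.6$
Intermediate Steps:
$x = \frac{822143}{2107229}$ ($x = \frac{1371}{3514 + \frac{1}{1799}} = \frac{1371}{\frac{6321687}{1799}} = 1371 \cdot \frac{1799}{6321687} = \frac{822143}{2107229} \approx 0.39015$)
$I{\left(q,d \right)} = d + q$
$Z = \frac{37290809470}{2107229}$ ($Z = 17697 - \frac{822143}{2107229} = \frac{37290809470}{2107229} \approx 17697.0$)
$G = -10818$ ($G = \left(2 + \left(-1\right) 4 \cdot 5\right) 601 = \left(2 - 20\right) 601 = \left(-18\right) 601 = -10818$)
$G + Z = -10818 + \frac{37290809470}{2107229} = \frac{14494806148}{2107229}$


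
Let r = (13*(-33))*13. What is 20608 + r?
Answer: 15031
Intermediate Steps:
r = -5577 (r = -429*13 = -5577)
20608 + r = 20608 - 5577 = 15031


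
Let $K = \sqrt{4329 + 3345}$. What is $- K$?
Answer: $- \sqrt{7674} \approx -87.601$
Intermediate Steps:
$K = \sqrt{7674} \approx 87.601$
$- K = - \sqrt{7674}$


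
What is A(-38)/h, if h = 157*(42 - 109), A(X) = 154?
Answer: -154/10519 ≈ -0.014640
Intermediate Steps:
h = -10519 (h = 157*(-67) = -10519)
A(-38)/h = 154/(-10519) = 154*(-1/10519) = -154/10519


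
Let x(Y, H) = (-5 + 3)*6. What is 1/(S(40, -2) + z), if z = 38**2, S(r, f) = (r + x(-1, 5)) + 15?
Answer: 1/1487 ≈ 0.00067249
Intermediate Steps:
x(Y, H) = -12 (x(Y, H) = -2*6 = -12)
S(r, f) = 3 + r (S(r, f) = (r - 12) + 15 = (-12 + r) + 15 = 3 + r)
z = 1444
1/(S(40, -2) + z) = 1/((3 + 40) + 1444) = 1/(43 + 1444) = 1/1487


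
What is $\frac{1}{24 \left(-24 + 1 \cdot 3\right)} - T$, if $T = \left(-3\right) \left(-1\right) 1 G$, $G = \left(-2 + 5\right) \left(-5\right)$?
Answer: $\frac{22679}{504} \approx 44.998$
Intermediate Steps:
$G = -15$ ($G = 3 \left(-5\right) = -15$)
$T = -45$ ($T = \left(-3\right) \left(-1\right) 1 \left(-15\right) = 3 \cdot 1 \left(-15\right) = 3 \left(-15\right) = -45$)
$\frac{1}{24 \left(-24 + 1 \cdot 3\right)} - T = \frac{1}{24 \left(-24 + 1 \cdot 3\right)} - -45 = \frac{1}{24 \left(-24 + 3\right)} + 45 = \frac{1}{24 \left(-21\right)} + 45 = \frac{1}{-504} + 45 = - \frac{1}{504} + 45 = \frac{22679}{504}$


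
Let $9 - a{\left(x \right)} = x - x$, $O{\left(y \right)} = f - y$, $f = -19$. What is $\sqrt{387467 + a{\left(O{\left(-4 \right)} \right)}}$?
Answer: $2 \sqrt{96869} \approx 622.48$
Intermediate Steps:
$O{\left(y \right)} = -19 - y$
$a{\left(x \right)} = 9$ ($a{\left(x \right)} = 9 - \left(x - x\right) = 9 - 0 = 9 + 0 = 9$)
$\sqrt{387467 + a{\left(O{\left(-4 \right)} \right)}} = \sqrt{387467 + 9} = \sqrt{387476} = 2 \sqrt{96869}$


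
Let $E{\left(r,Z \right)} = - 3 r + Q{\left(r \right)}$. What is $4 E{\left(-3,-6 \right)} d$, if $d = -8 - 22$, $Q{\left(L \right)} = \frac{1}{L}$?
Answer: $-1040$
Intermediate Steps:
$d = -30$
$E{\left(r,Z \right)} = \frac{1}{r} - 3 r$ ($E{\left(r,Z \right)} = - 3 r + \frac{1}{r} = \frac{1}{r} - 3 r$)
$4 E{\left(-3,-6 \right)} d = 4 \left(\frac{1}{-3} - -9\right) \left(-30\right) = 4 \left(- \frac{1}{3} + 9\right) \left(-30\right) = 4 \cdot \frac{26}{3} \left(-30\right) = \frac{104}{3} \left(-30\right) = -1040$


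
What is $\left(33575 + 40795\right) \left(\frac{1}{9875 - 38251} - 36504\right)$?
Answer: $- \frac{38517617623425}{14188} \approx -2.7148 \cdot 10^{9}$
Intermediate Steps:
$\left(33575 + 40795\right) \left(\frac{1}{9875 - 38251} - 36504\right) = 74370 \left(\frac{1}{-28376} - 36504\right) = 74370 \left(- \frac{1}{28376} - 36504\right) = 74370 \left(- \frac{1035837505}{28376}\right) = - \frac{38517617623425}{14188}$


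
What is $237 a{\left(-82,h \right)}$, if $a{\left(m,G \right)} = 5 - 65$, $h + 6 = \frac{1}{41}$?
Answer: $-14220$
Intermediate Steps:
$h = - \frac{245}{41}$ ($h = -6 + \frac{1}{41} = - \frac{245}{41} \approx -5.9756$)
$a{\left(m,G \right)} = -60$
$237 a{\left(-82,h \right)} = 237 \left(-60\right) = -14220$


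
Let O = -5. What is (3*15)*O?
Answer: -225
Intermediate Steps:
(3*15)*O = (3*15)*(-5) = 45*(-5) = -225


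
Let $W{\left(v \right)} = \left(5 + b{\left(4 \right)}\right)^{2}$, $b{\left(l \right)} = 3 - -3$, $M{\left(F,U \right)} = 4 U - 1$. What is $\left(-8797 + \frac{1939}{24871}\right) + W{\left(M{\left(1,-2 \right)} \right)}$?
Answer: $- \frac{30825551}{3553} \approx -8675.9$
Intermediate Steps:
$M{\left(F,U \right)} = -1 + 4 U$
$b{\left(l \right)} = 6$ ($b{\left(l \right)} = 3 + 3 = 6$)
$W{\left(v \right)} = 121$ ($W{\left(v \right)} = \left(5 + 6\right)^{2} = 11^{2} = 121$)
$\left(-8797 + \frac{1939}{24871}\right) + W{\left(M{\left(1,-2 \right)} \right)} = \left(-8797 + \frac{1939}{24871}\right) + 121 = \left(-8797 + 1939 \cdot \frac{1}{24871}\right) + 121 = \left(-8797 + \frac{277}{3553}\right) + 121 = - \frac{31255464}{3553} + 121 = - \frac{30825551}{3553}$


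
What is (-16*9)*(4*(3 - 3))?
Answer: 0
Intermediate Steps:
(-16*9)*(4*(3 - 3)) = -576*0 = -144*0 = 0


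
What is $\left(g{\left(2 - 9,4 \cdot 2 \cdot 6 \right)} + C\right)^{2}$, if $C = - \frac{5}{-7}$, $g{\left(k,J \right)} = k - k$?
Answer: $\frac{25}{49} \approx 0.5102$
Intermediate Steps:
$g{\left(k,J \right)} = 0$
$C = \frac{5}{7}$ ($C = \left(-5\right) \left(- \frac{1}{7}\right) = \frac{5}{7} \approx 0.71429$)
$\left(g{\left(2 - 9,4 \cdot 2 \cdot 6 \right)} + C\right)^{2} = \left(0 + \frac{5}{7}\right)^{2} = \left(\frac{5}{7}\right)^{2} = \frac{25}{49}$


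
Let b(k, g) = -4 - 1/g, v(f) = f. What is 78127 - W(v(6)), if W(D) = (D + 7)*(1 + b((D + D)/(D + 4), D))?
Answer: 469009/6 ≈ 78168.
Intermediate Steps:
W(D) = (-3 - 1/D)*(7 + D) (W(D) = (D + 7)*(1 + (-4 - 1/D)) = (7 + D)*(-3 - 1/D) = (-3 - 1/D)*(7 + D))
78127 - W(v(6)) = 78127 - (-22 - 7/6 - 3*6) = 78127 - (-22 - 7*⅙ - 18) = 78127 - (-22 - 7/6 - 18) = 78127 - 1*(-247/6) = 78127 + 247/6 = 469009/6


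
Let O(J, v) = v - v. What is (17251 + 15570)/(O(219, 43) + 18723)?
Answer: 32821/18723 ≈ 1.7530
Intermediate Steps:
O(J, v) = 0
(17251 + 15570)/(O(219, 43) + 18723) = (17251 + 15570)/(0 + 18723) = 32821/18723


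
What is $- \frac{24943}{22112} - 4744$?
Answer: $- \frac{104924271}{22112} \approx -4745.1$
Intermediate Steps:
$- \frac{24943}{22112} - 4744 = - \frac{104924271}{22112}$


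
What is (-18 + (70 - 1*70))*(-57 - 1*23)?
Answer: 1440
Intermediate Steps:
(-18 + (70 - 1*70))*(-57 - 1*23) = (-18 + (70 - 70))*(-57 - 23) = (-18 + 0)*(-80) = -18*(-80) = 1440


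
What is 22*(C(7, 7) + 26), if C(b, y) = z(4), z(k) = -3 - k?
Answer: 418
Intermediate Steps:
C(b, y) = -7 (C(b, y) = -3 - 1*4 = -3 - 4 = -7)
22*(C(7, 7) + 26) = 22*(-7 + 26) = 22*19 = 418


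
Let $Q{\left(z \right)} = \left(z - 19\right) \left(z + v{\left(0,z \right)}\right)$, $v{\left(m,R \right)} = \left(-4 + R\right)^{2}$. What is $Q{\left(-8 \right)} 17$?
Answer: $-62424$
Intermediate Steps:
$Q{\left(z \right)} = \left(-19 + z\right) \left(z + \left(-4 + z\right)^{2}\right)$ ($Q{\left(z \right)} = \left(z - 19\right) \left(z + \left(-4 + z\right)^{2}\right) = \left(-19 + z\right) \left(z + \left(-4 + z\right)^{2}\right)$)
$Q{\left(-8 \right)} 17 = \left(-304 + \left(-8\right)^{3} - 26 \left(-8\right)^{2} + 149 \left(-8\right)\right) 17 = \left(-304 - 512 - 1664 - 1192\right) 17 = \left(-3672\right) 17 = -62424$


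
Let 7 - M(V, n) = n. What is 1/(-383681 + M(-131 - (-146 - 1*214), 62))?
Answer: -1/383736 ≈ -2.6060e-6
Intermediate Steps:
M(V, n) = 7 - n
1/(-383681 + M(-131 - (-146 - 1*214), 62)) = 1/(-383681 + (7 - 1*62)) = 1/(-383681 + (7 - 62)) = 1/(-383681 - 55) = 1/(-383736) = -1/383736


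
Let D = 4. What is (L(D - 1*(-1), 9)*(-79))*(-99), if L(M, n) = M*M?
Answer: 195525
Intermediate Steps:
L(M, n) = M²
(L(D - 1*(-1), 9)*(-79))*(-99) = ((4 - 1*(-1))²*(-79))*(-99) = ((4 + 1)²*(-79))*(-99) = (5²*(-79))*(-99) = (25*(-79))*(-99) = -1975*(-99) = 195525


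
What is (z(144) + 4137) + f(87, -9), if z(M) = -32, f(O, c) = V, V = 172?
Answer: 4277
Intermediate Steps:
f(O, c) = 172
(z(144) + 4137) + f(87, -9) = (-32 + 4137) + 172 = 4105 + 172 = 4277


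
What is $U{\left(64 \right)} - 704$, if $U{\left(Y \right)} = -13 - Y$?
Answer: $-781$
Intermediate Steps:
$U{\left(64 \right)} - 704 = \left(-13 - 64\right) - 704 = -77 - 704 = -781$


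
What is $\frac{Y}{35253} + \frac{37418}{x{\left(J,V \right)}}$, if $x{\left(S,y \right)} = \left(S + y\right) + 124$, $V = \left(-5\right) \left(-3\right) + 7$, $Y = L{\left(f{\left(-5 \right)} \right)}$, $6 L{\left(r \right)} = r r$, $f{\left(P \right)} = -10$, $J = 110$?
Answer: $\frac{1978651531}{13537152} \approx 146.16$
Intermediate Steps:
$L{\left(r \right)} = \frac{r^{2}}{6}$ ($L{\left(r \right)} = \frac{r r}{6} = \frac{r^{2}}{6}$)
$Y = \frac{50}{3}$ ($Y = \frac{\left(-10\right)^{2}}{6} = \frac{1}{6} \cdot 100 = \frac{50}{3} \approx 16.667$)
$V = 22$ ($V = 15 + 7 = 22$)
$x{\left(S,y \right)} = 124 + S + y$
$\frac{Y}{35253} + \frac{37418}{x{\left(J,V \right)}} = \frac{50}{3 \cdot 35253} + \frac{37418}{124 + 110 + 22} = \frac{50}{3} \cdot \frac{1}{35253} + \frac{37418}{256} = \frac{50}{105759} + 37418 \cdot \frac{1}{256} = \frac{50}{105759} + \frac{18709}{128} = \frac{1978651531}{13537152}$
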